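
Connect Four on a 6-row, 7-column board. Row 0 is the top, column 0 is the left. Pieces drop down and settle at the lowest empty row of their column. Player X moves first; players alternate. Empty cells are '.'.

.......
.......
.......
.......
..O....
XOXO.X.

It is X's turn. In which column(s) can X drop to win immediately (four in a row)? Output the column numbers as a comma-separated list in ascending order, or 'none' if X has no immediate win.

col 0: drop X → no win
col 1: drop X → no win
col 2: drop X → no win
col 3: drop X → no win
col 4: drop X → no win
col 5: drop X → no win
col 6: drop X → no win

Answer: none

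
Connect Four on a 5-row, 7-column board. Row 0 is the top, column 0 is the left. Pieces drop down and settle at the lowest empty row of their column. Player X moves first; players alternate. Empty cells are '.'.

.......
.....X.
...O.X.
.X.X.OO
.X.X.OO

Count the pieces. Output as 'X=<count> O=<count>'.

X=6 O=5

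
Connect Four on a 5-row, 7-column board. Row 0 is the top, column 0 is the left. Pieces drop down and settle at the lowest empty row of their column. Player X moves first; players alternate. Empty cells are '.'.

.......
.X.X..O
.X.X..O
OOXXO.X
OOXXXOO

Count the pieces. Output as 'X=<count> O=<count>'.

X=10 O=9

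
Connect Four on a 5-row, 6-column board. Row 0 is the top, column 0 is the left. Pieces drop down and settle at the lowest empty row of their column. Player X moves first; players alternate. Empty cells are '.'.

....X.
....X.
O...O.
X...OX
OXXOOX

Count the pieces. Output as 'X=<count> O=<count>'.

X=7 O=6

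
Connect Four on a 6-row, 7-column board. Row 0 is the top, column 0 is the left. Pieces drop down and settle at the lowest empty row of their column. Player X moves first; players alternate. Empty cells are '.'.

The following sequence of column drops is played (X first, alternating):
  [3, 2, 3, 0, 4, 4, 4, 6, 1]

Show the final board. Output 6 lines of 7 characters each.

Answer: .......
.......
.......
....X..
...XO..
OXOXX.O

Derivation:
Move 1: X drops in col 3, lands at row 5
Move 2: O drops in col 2, lands at row 5
Move 3: X drops in col 3, lands at row 4
Move 4: O drops in col 0, lands at row 5
Move 5: X drops in col 4, lands at row 5
Move 6: O drops in col 4, lands at row 4
Move 7: X drops in col 4, lands at row 3
Move 8: O drops in col 6, lands at row 5
Move 9: X drops in col 1, lands at row 5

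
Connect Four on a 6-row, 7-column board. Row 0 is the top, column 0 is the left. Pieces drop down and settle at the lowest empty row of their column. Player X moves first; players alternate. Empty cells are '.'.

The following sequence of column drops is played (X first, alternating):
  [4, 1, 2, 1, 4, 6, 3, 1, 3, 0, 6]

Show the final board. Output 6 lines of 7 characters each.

Move 1: X drops in col 4, lands at row 5
Move 2: O drops in col 1, lands at row 5
Move 3: X drops in col 2, lands at row 5
Move 4: O drops in col 1, lands at row 4
Move 5: X drops in col 4, lands at row 4
Move 6: O drops in col 6, lands at row 5
Move 7: X drops in col 3, lands at row 5
Move 8: O drops in col 1, lands at row 3
Move 9: X drops in col 3, lands at row 4
Move 10: O drops in col 0, lands at row 5
Move 11: X drops in col 6, lands at row 4

Answer: .......
.......
.......
.O.....
.O.XX.X
OOXXX.O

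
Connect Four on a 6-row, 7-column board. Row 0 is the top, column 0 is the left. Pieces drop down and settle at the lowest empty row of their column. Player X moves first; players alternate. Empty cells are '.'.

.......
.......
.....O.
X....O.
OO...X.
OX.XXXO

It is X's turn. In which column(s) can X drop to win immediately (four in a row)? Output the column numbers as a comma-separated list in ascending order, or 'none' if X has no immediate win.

col 0: drop X → no win
col 1: drop X → no win
col 2: drop X → WIN!
col 3: drop X → no win
col 4: drop X → no win
col 5: drop X → no win
col 6: drop X → no win

Answer: 2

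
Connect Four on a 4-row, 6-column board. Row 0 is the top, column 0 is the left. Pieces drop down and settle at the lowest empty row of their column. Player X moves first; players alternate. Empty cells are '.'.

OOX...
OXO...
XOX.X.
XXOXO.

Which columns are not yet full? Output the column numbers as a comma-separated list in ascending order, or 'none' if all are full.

col 0: top cell = 'O' → FULL
col 1: top cell = 'O' → FULL
col 2: top cell = 'X' → FULL
col 3: top cell = '.' → open
col 4: top cell = '.' → open
col 5: top cell = '.' → open

Answer: 3,4,5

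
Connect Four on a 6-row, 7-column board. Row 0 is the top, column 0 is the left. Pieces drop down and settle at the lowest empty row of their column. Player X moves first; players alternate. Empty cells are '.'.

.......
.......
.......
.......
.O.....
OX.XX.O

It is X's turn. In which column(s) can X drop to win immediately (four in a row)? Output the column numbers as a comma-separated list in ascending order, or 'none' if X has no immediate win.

Answer: 2

Derivation:
col 0: drop X → no win
col 1: drop X → no win
col 2: drop X → WIN!
col 3: drop X → no win
col 4: drop X → no win
col 5: drop X → no win
col 6: drop X → no win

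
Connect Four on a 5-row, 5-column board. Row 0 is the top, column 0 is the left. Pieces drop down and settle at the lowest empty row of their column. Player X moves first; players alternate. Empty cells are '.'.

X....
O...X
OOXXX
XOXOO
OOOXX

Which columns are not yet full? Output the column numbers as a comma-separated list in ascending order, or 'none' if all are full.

col 0: top cell = 'X' → FULL
col 1: top cell = '.' → open
col 2: top cell = '.' → open
col 3: top cell = '.' → open
col 4: top cell = '.' → open

Answer: 1,2,3,4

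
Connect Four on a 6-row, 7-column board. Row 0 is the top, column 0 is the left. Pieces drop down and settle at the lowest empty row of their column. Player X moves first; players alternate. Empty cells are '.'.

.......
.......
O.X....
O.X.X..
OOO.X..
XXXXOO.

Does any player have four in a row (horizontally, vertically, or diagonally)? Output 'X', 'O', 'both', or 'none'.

X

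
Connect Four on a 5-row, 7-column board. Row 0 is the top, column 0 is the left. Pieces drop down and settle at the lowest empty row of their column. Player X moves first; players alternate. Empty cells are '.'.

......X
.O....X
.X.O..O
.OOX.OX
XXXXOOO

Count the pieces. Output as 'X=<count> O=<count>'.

X=9 O=9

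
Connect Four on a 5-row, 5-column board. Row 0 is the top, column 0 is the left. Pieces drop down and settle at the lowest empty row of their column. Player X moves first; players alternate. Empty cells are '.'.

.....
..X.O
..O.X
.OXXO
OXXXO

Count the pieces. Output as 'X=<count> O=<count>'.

X=7 O=6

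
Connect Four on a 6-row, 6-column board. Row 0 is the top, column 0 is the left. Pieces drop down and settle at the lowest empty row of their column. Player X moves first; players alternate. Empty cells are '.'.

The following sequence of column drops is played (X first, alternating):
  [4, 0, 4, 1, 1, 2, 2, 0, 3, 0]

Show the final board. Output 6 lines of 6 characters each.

Move 1: X drops in col 4, lands at row 5
Move 2: O drops in col 0, lands at row 5
Move 3: X drops in col 4, lands at row 4
Move 4: O drops in col 1, lands at row 5
Move 5: X drops in col 1, lands at row 4
Move 6: O drops in col 2, lands at row 5
Move 7: X drops in col 2, lands at row 4
Move 8: O drops in col 0, lands at row 4
Move 9: X drops in col 3, lands at row 5
Move 10: O drops in col 0, lands at row 3

Answer: ......
......
......
O.....
OXX.X.
OOOXX.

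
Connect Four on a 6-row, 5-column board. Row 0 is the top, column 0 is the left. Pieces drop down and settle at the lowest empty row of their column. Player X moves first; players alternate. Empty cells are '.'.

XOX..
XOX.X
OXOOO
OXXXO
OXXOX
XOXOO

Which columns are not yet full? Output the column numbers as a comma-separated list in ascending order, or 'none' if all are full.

col 0: top cell = 'X' → FULL
col 1: top cell = 'O' → FULL
col 2: top cell = 'X' → FULL
col 3: top cell = '.' → open
col 4: top cell = '.' → open

Answer: 3,4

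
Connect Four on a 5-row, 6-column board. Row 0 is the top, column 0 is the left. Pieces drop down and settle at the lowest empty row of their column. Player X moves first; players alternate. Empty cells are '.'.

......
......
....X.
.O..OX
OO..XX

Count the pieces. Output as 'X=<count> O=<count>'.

X=4 O=4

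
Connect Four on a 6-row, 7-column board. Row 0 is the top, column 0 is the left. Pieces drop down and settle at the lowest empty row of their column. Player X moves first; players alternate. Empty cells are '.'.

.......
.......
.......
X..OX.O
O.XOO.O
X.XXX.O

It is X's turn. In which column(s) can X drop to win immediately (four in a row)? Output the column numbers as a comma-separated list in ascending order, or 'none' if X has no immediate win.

Answer: 1,5

Derivation:
col 0: drop X → no win
col 1: drop X → WIN!
col 2: drop X → no win
col 3: drop X → no win
col 4: drop X → no win
col 5: drop X → WIN!
col 6: drop X → no win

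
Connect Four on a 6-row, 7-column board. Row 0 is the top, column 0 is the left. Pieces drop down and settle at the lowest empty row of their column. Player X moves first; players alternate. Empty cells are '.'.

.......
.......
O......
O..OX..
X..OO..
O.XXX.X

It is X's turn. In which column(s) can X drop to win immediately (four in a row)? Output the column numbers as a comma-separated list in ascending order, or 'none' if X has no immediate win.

col 0: drop X → no win
col 1: drop X → WIN!
col 2: drop X → no win
col 3: drop X → no win
col 4: drop X → no win
col 5: drop X → WIN!
col 6: drop X → no win

Answer: 1,5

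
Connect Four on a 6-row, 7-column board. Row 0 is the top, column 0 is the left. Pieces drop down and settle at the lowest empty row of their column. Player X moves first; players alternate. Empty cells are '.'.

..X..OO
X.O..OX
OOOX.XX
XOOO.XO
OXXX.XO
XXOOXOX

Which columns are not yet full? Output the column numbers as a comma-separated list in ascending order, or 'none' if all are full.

col 0: top cell = '.' → open
col 1: top cell = '.' → open
col 2: top cell = 'X' → FULL
col 3: top cell = '.' → open
col 4: top cell = '.' → open
col 5: top cell = 'O' → FULL
col 6: top cell = 'O' → FULL

Answer: 0,1,3,4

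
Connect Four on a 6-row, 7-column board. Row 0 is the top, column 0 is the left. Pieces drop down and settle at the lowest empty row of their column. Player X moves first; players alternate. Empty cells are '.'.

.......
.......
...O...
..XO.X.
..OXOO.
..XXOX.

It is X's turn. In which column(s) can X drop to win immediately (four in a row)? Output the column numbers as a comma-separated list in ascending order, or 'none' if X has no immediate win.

col 0: drop X → no win
col 1: drop X → no win
col 2: drop X → no win
col 3: drop X → no win
col 4: drop X → no win
col 5: drop X → no win
col 6: drop X → no win

Answer: none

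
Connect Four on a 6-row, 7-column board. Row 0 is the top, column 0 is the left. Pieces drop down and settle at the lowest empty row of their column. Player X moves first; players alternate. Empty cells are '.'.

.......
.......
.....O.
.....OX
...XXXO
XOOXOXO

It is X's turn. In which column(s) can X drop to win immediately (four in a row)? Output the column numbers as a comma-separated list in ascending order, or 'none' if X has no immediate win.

col 0: drop X → no win
col 1: drop X → no win
col 2: drop X → WIN!
col 3: drop X → no win
col 4: drop X → no win
col 5: drop X → no win
col 6: drop X → no win

Answer: 2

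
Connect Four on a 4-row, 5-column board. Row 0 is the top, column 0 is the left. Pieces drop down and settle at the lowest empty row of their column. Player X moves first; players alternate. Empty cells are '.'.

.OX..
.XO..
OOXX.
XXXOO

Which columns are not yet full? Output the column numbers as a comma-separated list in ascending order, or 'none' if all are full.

col 0: top cell = '.' → open
col 1: top cell = 'O' → FULL
col 2: top cell = 'X' → FULL
col 3: top cell = '.' → open
col 4: top cell = '.' → open

Answer: 0,3,4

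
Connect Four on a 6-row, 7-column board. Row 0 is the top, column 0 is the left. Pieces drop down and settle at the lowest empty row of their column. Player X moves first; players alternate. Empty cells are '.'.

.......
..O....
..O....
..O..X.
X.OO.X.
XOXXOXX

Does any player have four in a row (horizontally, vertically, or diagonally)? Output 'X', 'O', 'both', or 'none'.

O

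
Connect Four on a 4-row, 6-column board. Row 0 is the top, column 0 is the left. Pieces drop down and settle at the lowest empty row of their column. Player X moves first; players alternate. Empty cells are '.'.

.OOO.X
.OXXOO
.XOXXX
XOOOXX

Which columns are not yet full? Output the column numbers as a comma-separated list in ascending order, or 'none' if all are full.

col 0: top cell = '.' → open
col 1: top cell = 'O' → FULL
col 2: top cell = 'O' → FULL
col 3: top cell = 'O' → FULL
col 4: top cell = '.' → open
col 5: top cell = 'X' → FULL

Answer: 0,4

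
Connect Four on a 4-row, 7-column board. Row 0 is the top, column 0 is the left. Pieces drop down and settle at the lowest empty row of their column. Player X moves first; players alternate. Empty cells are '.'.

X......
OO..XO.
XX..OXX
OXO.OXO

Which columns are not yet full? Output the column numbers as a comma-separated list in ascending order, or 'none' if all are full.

col 0: top cell = 'X' → FULL
col 1: top cell = '.' → open
col 2: top cell = '.' → open
col 3: top cell = '.' → open
col 4: top cell = '.' → open
col 5: top cell = '.' → open
col 6: top cell = '.' → open

Answer: 1,2,3,4,5,6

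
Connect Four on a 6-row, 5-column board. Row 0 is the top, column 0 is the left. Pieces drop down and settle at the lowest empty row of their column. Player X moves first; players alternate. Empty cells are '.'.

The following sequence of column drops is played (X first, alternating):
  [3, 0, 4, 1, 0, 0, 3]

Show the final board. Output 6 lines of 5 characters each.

Move 1: X drops in col 3, lands at row 5
Move 2: O drops in col 0, lands at row 5
Move 3: X drops in col 4, lands at row 5
Move 4: O drops in col 1, lands at row 5
Move 5: X drops in col 0, lands at row 4
Move 6: O drops in col 0, lands at row 3
Move 7: X drops in col 3, lands at row 4

Answer: .....
.....
.....
O....
X..X.
OO.XX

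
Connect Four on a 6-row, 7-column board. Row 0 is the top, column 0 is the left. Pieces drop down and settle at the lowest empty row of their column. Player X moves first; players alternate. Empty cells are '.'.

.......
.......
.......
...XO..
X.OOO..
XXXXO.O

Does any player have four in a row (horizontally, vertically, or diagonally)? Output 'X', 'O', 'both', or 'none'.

X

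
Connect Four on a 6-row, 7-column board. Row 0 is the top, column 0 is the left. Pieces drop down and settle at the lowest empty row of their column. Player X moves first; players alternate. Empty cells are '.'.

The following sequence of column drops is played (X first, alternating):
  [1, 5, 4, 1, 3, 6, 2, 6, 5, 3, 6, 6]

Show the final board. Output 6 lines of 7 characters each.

Move 1: X drops in col 1, lands at row 5
Move 2: O drops in col 5, lands at row 5
Move 3: X drops in col 4, lands at row 5
Move 4: O drops in col 1, lands at row 4
Move 5: X drops in col 3, lands at row 5
Move 6: O drops in col 6, lands at row 5
Move 7: X drops in col 2, lands at row 5
Move 8: O drops in col 6, lands at row 4
Move 9: X drops in col 5, lands at row 4
Move 10: O drops in col 3, lands at row 4
Move 11: X drops in col 6, lands at row 3
Move 12: O drops in col 6, lands at row 2

Answer: .......
.......
......O
......X
.O.O.XO
.XXXXOO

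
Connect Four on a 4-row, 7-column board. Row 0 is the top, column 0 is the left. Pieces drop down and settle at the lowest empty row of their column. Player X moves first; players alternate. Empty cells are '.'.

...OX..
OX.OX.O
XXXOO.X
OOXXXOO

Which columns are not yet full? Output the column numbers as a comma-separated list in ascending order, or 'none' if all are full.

Answer: 0,1,2,5,6

Derivation:
col 0: top cell = '.' → open
col 1: top cell = '.' → open
col 2: top cell = '.' → open
col 3: top cell = 'O' → FULL
col 4: top cell = 'X' → FULL
col 5: top cell = '.' → open
col 6: top cell = '.' → open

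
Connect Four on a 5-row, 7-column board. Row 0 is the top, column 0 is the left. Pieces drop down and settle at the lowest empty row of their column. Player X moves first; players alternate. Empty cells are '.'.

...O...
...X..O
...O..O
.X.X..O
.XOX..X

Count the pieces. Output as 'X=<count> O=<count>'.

X=6 O=6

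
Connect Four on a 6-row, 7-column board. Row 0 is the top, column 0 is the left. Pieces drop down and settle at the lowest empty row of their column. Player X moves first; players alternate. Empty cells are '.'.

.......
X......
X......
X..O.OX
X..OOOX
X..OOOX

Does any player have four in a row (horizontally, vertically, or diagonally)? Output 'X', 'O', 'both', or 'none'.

X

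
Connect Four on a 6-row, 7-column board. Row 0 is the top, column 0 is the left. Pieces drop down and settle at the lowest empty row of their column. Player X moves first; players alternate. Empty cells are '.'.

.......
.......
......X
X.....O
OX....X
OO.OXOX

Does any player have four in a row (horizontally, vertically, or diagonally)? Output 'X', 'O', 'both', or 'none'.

none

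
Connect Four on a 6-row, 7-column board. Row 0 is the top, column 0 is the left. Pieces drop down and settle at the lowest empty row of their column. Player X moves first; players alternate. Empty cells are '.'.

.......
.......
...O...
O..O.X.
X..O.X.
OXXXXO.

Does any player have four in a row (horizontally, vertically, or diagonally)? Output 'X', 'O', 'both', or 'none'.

X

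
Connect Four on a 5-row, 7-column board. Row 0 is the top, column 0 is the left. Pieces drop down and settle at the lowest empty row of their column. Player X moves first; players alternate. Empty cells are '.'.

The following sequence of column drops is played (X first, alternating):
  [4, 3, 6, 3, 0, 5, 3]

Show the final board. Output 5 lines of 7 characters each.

Answer: .......
.......
...X...
...O...
X..OXOX

Derivation:
Move 1: X drops in col 4, lands at row 4
Move 2: O drops in col 3, lands at row 4
Move 3: X drops in col 6, lands at row 4
Move 4: O drops in col 3, lands at row 3
Move 5: X drops in col 0, lands at row 4
Move 6: O drops in col 5, lands at row 4
Move 7: X drops in col 3, lands at row 2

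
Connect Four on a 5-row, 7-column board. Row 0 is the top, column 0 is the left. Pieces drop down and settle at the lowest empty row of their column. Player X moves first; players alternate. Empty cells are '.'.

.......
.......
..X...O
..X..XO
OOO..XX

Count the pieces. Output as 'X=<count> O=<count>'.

X=5 O=5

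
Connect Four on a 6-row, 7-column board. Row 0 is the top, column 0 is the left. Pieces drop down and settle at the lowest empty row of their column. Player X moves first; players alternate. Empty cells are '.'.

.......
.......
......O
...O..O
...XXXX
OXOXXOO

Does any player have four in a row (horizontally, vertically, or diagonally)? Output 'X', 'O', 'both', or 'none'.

X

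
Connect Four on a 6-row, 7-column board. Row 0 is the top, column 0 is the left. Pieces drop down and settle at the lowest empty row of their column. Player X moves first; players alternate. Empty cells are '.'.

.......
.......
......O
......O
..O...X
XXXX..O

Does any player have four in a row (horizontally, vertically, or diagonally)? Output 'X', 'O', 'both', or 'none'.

X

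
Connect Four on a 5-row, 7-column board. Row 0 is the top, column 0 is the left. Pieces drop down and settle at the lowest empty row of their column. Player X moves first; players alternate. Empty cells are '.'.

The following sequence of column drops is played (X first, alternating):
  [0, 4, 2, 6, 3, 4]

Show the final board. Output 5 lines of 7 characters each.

Answer: .......
.......
.......
....O..
X.XXO.O

Derivation:
Move 1: X drops in col 0, lands at row 4
Move 2: O drops in col 4, lands at row 4
Move 3: X drops in col 2, lands at row 4
Move 4: O drops in col 6, lands at row 4
Move 5: X drops in col 3, lands at row 4
Move 6: O drops in col 4, lands at row 3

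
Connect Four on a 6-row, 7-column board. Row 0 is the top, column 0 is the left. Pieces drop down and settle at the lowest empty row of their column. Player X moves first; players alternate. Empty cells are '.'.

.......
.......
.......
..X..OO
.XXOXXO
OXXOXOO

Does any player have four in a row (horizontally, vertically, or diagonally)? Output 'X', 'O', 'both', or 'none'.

none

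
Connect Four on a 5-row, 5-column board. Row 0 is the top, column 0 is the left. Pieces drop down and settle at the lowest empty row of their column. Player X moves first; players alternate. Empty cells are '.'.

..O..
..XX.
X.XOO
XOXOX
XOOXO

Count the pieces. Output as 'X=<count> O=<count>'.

X=9 O=8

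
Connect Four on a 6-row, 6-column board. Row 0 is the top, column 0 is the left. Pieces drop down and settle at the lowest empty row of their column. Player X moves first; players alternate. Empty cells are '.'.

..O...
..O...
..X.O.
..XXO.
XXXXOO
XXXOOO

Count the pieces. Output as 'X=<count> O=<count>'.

X=10 O=9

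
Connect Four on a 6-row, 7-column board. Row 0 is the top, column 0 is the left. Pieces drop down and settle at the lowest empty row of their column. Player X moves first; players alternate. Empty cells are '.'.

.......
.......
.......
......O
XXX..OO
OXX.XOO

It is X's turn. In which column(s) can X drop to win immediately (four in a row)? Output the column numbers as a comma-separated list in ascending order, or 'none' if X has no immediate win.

Answer: 3

Derivation:
col 0: drop X → no win
col 1: drop X → no win
col 2: drop X → no win
col 3: drop X → WIN!
col 4: drop X → no win
col 5: drop X → no win
col 6: drop X → no win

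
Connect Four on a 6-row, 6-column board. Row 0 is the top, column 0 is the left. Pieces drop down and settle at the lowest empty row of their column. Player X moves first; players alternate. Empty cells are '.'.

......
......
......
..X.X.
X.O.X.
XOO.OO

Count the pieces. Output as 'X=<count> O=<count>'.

X=5 O=5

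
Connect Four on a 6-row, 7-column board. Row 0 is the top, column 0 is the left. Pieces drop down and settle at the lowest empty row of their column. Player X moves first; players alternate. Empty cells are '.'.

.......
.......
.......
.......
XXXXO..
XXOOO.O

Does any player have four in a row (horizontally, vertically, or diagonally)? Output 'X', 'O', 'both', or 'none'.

X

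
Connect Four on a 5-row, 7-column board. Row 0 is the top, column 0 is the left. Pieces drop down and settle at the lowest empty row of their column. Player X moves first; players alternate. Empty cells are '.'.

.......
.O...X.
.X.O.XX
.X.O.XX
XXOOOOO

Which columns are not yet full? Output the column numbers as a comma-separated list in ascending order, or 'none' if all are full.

col 0: top cell = '.' → open
col 1: top cell = '.' → open
col 2: top cell = '.' → open
col 3: top cell = '.' → open
col 4: top cell = '.' → open
col 5: top cell = '.' → open
col 6: top cell = '.' → open

Answer: 0,1,2,3,4,5,6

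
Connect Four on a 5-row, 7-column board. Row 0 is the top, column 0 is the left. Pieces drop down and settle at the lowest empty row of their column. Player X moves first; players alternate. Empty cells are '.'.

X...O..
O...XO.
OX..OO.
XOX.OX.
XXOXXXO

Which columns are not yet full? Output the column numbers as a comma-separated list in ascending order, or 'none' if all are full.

col 0: top cell = 'X' → FULL
col 1: top cell = '.' → open
col 2: top cell = '.' → open
col 3: top cell = '.' → open
col 4: top cell = 'O' → FULL
col 5: top cell = '.' → open
col 6: top cell = '.' → open

Answer: 1,2,3,5,6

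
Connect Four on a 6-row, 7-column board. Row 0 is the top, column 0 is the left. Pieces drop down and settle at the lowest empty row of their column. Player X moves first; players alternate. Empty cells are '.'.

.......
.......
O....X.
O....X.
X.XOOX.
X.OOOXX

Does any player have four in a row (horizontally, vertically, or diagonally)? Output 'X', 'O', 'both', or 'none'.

X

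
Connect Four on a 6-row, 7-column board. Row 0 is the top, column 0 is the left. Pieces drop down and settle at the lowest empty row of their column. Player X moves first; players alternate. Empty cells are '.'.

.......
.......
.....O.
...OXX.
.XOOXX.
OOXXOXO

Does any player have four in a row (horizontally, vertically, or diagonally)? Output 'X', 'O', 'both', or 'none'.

none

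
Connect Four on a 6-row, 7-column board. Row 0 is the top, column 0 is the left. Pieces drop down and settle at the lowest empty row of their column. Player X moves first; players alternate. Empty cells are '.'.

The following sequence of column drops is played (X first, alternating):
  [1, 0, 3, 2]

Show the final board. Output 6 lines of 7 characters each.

Answer: .......
.......
.......
.......
.......
OXOX...

Derivation:
Move 1: X drops in col 1, lands at row 5
Move 2: O drops in col 0, lands at row 5
Move 3: X drops in col 3, lands at row 5
Move 4: O drops in col 2, lands at row 5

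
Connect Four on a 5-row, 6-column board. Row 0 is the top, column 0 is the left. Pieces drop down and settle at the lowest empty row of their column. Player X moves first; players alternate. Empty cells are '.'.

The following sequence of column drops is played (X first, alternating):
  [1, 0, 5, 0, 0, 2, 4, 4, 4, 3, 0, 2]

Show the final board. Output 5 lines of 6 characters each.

Answer: ......
X.....
X...X.
O.O.O.
OXOOXX

Derivation:
Move 1: X drops in col 1, lands at row 4
Move 2: O drops in col 0, lands at row 4
Move 3: X drops in col 5, lands at row 4
Move 4: O drops in col 0, lands at row 3
Move 5: X drops in col 0, lands at row 2
Move 6: O drops in col 2, lands at row 4
Move 7: X drops in col 4, lands at row 4
Move 8: O drops in col 4, lands at row 3
Move 9: X drops in col 4, lands at row 2
Move 10: O drops in col 3, lands at row 4
Move 11: X drops in col 0, lands at row 1
Move 12: O drops in col 2, lands at row 3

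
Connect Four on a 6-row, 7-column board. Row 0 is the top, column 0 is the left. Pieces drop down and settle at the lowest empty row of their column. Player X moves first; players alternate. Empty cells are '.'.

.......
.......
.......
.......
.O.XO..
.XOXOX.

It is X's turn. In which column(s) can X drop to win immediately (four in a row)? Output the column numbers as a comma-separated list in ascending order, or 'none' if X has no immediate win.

Answer: none

Derivation:
col 0: drop X → no win
col 1: drop X → no win
col 2: drop X → no win
col 3: drop X → no win
col 4: drop X → no win
col 5: drop X → no win
col 6: drop X → no win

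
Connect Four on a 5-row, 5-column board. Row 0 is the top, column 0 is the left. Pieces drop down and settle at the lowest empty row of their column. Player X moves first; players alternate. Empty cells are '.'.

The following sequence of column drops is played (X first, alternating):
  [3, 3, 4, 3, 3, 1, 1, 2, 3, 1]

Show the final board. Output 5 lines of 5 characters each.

Answer: ...X.
...X.
.O.O.
.X.O.
.OOXX

Derivation:
Move 1: X drops in col 3, lands at row 4
Move 2: O drops in col 3, lands at row 3
Move 3: X drops in col 4, lands at row 4
Move 4: O drops in col 3, lands at row 2
Move 5: X drops in col 3, lands at row 1
Move 6: O drops in col 1, lands at row 4
Move 7: X drops in col 1, lands at row 3
Move 8: O drops in col 2, lands at row 4
Move 9: X drops in col 3, lands at row 0
Move 10: O drops in col 1, lands at row 2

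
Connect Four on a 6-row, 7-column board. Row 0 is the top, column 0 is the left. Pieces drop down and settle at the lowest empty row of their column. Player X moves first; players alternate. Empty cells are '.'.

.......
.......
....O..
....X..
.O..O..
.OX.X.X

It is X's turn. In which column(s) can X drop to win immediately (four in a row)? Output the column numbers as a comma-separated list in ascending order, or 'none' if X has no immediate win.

Answer: none

Derivation:
col 0: drop X → no win
col 1: drop X → no win
col 2: drop X → no win
col 3: drop X → no win
col 4: drop X → no win
col 5: drop X → no win
col 6: drop X → no win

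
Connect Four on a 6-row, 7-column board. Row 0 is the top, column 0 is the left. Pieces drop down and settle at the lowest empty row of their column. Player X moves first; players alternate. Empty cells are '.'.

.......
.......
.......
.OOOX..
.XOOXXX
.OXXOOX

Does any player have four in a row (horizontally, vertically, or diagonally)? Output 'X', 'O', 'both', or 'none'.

none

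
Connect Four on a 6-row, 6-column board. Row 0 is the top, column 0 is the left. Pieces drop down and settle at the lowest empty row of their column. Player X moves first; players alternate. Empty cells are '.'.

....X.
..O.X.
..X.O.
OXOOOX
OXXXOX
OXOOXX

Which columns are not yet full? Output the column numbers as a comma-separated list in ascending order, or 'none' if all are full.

Answer: 0,1,2,3,5

Derivation:
col 0: top cell = '.' → open
col 1: top cell = '.' → open
col 2: top cell = '.' → open
col 3: top cell = '.' → open
col 4: top cell = 'X' → FULL
col 5: top cell = '.' → open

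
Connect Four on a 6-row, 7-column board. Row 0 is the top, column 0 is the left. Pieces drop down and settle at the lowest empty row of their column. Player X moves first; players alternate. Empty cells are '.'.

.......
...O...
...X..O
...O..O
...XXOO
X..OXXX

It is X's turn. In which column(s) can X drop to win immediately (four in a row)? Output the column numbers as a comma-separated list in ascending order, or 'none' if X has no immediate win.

col 0: drop X → no win
col 1: drop X → no win
col 2: drop X → no win
col 3: drop X → no win
col 4: drop X → no win
col 5: drop X → no win
col 6: drop X → no win

Answer: none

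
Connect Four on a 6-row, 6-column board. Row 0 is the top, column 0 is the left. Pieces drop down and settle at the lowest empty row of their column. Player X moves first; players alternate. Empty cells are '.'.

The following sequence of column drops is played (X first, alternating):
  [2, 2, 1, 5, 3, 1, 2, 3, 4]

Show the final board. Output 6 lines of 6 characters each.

Answer: ......
......
......
..X...
.OOO..
.XXXXO

Derivation:
Move 1: X drops in col 2, lands at row 5
Move 2: O drops in col 2, lands at row 4
Move 3: X drops in col 1, lands at row 5
Move 4: O drops in col 5, lands at row 5
Move 5: X drops in col 3, lands at row 5
Move 6: O drops in col 1, lands at row 4
Move 7: X drops in col 2, lands at row 3
Move 8: O drops in col 3, lands at row 4
Move 9: X drops in col 4, lands at row 5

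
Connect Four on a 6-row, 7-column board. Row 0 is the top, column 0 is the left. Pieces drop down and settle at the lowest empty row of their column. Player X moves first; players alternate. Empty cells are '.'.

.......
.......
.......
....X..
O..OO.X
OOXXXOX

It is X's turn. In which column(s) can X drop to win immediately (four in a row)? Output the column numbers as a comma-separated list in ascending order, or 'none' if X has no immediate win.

col 0: drop X → no win
col 1: drop X → no win
col 2: drop X → no win
col 3: drop X → no win
col 4: drop X → no win
col 5: drop X → no win
col 6: drop X → no win

Answer: none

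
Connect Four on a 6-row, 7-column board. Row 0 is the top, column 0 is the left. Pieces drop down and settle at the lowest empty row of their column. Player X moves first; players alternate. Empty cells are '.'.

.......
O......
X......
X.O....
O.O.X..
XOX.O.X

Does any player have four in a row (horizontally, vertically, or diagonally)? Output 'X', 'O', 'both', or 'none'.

none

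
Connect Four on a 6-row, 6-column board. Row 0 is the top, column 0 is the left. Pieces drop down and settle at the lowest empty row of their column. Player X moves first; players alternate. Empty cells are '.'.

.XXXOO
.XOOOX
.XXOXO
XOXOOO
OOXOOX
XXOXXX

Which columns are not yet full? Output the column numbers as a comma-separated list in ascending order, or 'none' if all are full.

col 0: top cell = '.' → open
col 1: top cell = 'X' → FULL
col 2: top cell = 'X' → FULL
col 3: top cell = 'X' → FULL
col 4: top cell = 'O' → FULL
col 5: top cell = 'O' → FULL

Answer: 0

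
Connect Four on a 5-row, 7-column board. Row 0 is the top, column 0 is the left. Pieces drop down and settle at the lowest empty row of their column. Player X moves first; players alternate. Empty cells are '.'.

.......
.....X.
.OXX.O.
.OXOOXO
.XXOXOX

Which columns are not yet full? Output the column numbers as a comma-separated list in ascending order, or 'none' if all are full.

col 0: top cell = '.' → open
col 1: top cell = '.' → open
col 2: top cell = '.' → open
col 3: top cell = '.' → open
col 4: top cell = '.' → open
col 5: top cell = '.' → open
col 6: top cell = '.' → open

Answer: 0,1,2,3,4,5,6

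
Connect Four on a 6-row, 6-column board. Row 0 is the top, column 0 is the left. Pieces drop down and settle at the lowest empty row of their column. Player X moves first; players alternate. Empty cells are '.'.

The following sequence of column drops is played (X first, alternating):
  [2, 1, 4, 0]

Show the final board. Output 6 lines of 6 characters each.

Move 1: X drops in col 2, lands at row 5
Move 2: O drops in col 1, lands at row 5
Move 3: X drops in col 4, lands at row 5
Move 4: O drops in col 0, lands at row 5

Answer: ......
......
......
......
......
OOX.X.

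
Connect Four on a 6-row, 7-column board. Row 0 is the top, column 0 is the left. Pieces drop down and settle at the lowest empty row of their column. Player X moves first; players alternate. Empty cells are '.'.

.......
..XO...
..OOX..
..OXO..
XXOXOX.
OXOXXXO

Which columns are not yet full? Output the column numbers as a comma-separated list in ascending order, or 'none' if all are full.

col 0: top cell = '.' → open
col 1: top cell = '.' → open
col 2: top cell = '.' → open
col 3: top cell = '.' → open
col 4: top cell = '.' → open
col 5: top cell = '.' → open
col 6: top cell = '.' → open

Answer: 0,1,2,3,4,5,6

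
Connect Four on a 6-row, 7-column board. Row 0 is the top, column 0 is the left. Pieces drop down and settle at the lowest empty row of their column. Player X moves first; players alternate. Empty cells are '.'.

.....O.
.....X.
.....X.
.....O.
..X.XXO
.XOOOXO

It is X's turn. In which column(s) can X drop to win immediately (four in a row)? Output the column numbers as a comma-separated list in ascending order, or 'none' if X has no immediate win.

Answer: 3

Derivation:
col 0: drop X → no win
col 1: drop X → no win
col 2: drop X → no win
col 3: drop X → WIN!
col 4: drop X → no win
col 6: drop X → no win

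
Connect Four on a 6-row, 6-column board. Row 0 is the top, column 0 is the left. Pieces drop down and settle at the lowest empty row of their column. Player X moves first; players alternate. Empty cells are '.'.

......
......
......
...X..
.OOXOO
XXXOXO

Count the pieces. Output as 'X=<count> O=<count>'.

X=6 O=6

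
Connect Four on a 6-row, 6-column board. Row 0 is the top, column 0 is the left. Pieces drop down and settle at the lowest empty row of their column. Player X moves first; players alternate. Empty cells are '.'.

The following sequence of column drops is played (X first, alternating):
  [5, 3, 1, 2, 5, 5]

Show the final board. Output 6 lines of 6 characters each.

Answer: ......
......
......
.....O
.....X
.XOO.X

Derivation:
Move 1: X drops in col 5, lands at row 5
Move 2: O drops in col 3, lands at row 5
Move 3: X drops in col 1, lands at row 5
Move 4: O drops in col 2, lands at row 5
Move 5: X drops in col 5, lands at row 4
Move 6: O drops in col 5, lands at row 3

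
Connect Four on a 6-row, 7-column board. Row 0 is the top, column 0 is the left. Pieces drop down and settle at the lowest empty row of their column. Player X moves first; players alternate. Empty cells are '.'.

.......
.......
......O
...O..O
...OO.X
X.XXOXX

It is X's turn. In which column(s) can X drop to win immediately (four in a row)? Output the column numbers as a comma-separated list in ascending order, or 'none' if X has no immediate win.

col 0: drop X → no win
col 1: drop X → WIN!
col 2: drop X → no win
col 3: drop X → no win
col 4: drop X → no win
col 5: drop X → no win
col 6: drop X → no win

Answer: 1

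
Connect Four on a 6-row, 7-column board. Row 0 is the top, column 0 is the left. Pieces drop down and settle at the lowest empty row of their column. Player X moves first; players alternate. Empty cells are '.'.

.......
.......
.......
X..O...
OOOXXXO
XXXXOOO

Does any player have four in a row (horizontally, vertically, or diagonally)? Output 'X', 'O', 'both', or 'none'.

X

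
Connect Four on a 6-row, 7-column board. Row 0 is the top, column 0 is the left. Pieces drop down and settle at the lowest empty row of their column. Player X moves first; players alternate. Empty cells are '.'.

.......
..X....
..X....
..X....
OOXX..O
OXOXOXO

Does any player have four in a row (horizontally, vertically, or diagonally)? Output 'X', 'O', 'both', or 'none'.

X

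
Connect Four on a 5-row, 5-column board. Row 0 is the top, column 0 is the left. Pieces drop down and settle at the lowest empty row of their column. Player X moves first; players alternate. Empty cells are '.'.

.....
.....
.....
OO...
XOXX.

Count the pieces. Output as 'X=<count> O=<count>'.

X=3 O=3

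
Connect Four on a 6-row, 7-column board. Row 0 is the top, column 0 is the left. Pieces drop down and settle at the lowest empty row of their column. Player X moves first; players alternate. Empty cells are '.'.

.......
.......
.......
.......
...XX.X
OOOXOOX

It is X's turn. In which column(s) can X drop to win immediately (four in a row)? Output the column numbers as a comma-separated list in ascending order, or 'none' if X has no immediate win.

col 0: drop X → no win
col 1: drop X → no win
col 2: drop X → no win
col 3: drop X → no win
col 4: drop X → no win
col 5: drop X → WIN!
col 6: drop X → no win

Answer: 5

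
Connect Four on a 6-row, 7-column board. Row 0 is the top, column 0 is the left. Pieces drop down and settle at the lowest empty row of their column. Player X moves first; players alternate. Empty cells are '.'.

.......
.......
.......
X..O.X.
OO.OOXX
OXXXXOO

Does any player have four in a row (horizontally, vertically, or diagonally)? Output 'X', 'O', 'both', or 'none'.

X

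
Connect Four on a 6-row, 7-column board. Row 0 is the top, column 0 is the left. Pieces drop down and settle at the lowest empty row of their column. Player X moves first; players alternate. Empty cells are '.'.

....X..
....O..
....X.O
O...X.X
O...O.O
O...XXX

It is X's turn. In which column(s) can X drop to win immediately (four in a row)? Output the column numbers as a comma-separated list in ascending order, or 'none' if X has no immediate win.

col 0: drop X → no win
col 1: drop X → no win
col 2: drop X → no win
col 3: drop X → WIN!
col 5: drop X → no win
col 6: drop X → no win

Answer: 3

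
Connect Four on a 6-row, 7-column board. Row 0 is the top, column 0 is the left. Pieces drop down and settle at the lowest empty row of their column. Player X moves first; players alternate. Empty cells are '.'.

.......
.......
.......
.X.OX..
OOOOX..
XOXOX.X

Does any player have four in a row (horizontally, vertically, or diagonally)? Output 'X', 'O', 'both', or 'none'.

O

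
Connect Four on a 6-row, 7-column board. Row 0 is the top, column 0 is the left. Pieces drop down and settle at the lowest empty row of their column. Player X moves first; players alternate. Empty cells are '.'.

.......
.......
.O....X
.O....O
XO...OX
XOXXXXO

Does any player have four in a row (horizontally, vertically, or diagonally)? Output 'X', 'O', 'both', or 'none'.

both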